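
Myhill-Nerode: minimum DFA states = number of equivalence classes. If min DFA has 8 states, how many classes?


Myhill-Nerode theorem:
Number of equivalence classes = number of states in minimal DFA
Minimal DFA states = 8
Therefore equivalence classes = 8

8


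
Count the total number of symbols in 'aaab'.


String: 'aaab'
Counting characters:
  'a' appears 3 time(s)
  'b' appears 1 time(s)
Total length = 3 + 1 = 4

4


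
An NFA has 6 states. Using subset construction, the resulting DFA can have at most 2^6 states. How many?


NFA has 6 states
Subset construction: each DFA state = subset of NFA states
Maximum subsets = 2^6
2^6 = 64

64


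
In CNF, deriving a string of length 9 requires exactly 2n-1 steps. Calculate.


Chomsky Normal Form derivation:
String length n = 9
Each step either:
  - Splits a nonterminal into two (n-1 such steps)
  - Converts a nonterminal to terminal (n such steps)
Total = (n-1) + n = 2n - 1
= 2(9) - 1
= 18 - 1
= 17

17


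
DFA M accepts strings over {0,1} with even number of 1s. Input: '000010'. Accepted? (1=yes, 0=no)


DFA has 2 states: q_even (start, accept=yes) and q_odd
Processing string '000010' character by character:
  Position 0: read '0', 1-count=0 -> q_even (no change)
  Position 1: read '0', 1-count=0 -> q_even (no change)
  Position 2: read '0', 1-count=0 -> q_even (no change)
  Position 3: read '0', 1-count=0 -> q_even (no change)
  Position 4: read '1', 1-count=1 -> q_odd
  Position 5: read '0', 1-count=1 -> q_odd (no change)
Final state: q_odd, total 1s = 1 (odd); the DFA requires an even count -> reject

0


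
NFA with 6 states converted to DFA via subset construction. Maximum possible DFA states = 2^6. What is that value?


NFA has 6 states
Subset construction: each DFA state = subset of NFA states
Maximum subsets = 2^6
2^6 = 64

64


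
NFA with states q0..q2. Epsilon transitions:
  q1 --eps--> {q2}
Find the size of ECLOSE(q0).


Starting from q0
Initialize closure = {q0}
q0 has no outgoing epsilon transitions -> nothing to add
Final closure: {q0}
Size = 1

1


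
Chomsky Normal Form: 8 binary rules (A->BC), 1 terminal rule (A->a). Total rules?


CNF allows two rule forms:
  A -> BC (binary): 8 rules
  A -> a (terminal): 1 rule
Total = 8 + 1 = 9

9


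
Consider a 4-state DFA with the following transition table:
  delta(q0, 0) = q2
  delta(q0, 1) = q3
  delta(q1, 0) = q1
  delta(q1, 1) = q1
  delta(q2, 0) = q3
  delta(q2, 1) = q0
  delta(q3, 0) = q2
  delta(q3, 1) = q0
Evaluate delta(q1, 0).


Looking up transition function:
delta(q1, 0) in the table
Row: q1, Column: 0
Result: q1

q1


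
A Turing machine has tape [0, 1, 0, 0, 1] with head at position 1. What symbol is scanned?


Tape: [0, 1, 0, 0, 1]
Positions: 0 1 2 3 4
Values:    0 1 0 0 1
Head at position 1
tape[1] = 1

1


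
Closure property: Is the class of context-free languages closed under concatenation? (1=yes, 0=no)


CFL closure properties:
  Closed under: union, concatenation, Kleene star
  NOT closed under: intersection, complement
Operation 'concatenation' is in closed list -> Yes (closed)

1


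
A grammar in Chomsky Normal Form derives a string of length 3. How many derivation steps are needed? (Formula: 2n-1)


Chomsky Normal Form derivation:
String length n = 3
Each step either:
  - Splits a nonterminal into two (n-1 such steps)
  - Converts a nonterminal to terminal (n such steps)
Total = (n-1) + n = 2n - 1
= 2(3) - 1
= 6 - 1
= 5

5


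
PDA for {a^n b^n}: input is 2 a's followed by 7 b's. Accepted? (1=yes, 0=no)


Language requires equal numbers of a's and b's
PDA pushes for each 'a', pops for each 'b'
Number of a's = 2
Number of b's = 7
2 != 7 -> Reject

0


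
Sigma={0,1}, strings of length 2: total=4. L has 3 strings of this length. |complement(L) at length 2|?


Alphabet: {0,1}
String length: 2
Total strings of length 2 = 2^2 = 4
Strings in L = 3
Complement = total - |L|
= 4 - 3
= 1

1


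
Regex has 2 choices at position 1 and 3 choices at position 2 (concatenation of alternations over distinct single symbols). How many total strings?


First group: 2 alternatives
Second group: 3 alternatives
Concatenation: each choice from group 1 pairs with each from group 2
Total = 2 x 3 = 6

6


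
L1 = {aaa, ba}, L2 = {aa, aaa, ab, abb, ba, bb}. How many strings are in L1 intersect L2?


L1 = {aaa, ba}
L2 = {aa, aaa, ab, abb, ba, bb}
Checking each string in L1 against L2:
  'aaa': in L2? Yes
  'ba': in L2? Yes
Intersection = {aaa, ba}
|L1 ∩ L2| = 2

2


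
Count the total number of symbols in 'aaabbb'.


String: 'aaabbb'
Counting characters:
  'a' appears 3 time(s)
  'b' appears 3 time(s)
Total length = 3 + 3 = 6

6


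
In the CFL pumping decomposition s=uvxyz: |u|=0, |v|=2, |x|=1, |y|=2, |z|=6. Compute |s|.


|s| = |u| + |v| + |x| + |y| + |z|
= 0 + 2 + 1 + 2 + 6
= 2 + 1 + 8
= 3 + 8
= 11

11


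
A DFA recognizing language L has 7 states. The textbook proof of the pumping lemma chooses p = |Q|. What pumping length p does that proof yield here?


Pumping lemma for regular languages (standard proof):
Take p = |Q|, the number of DFA states.
Any string of length >= |Q| passes through |Q|+1 states while reading its first |Q| symbols,
so by pigeonhole some state repeats, giving the loop that can be pumped.
Here |Q| = 7
Therefore the proof uses p = 7

7


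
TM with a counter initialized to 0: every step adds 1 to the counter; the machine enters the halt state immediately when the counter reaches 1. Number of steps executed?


Counter starts at 0. Counting sequence:
  Step 1: counter = 1
Counter reached 1 -> halt
Total steps = 1

1


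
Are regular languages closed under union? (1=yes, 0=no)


Regular languages are closed under:
- Union (DFA product construction)
- Intersection (DFA product construction)
- Complement (swap accept/reject states)
- Concatenation (NFA construction)
- Kleene star (NFA construction)
union is in this list
Therefore: closed

1


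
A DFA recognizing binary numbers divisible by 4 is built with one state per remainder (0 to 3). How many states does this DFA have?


Divisibility by 4 is tracked via the remainder mod 4: 0, 1, ..., 3
The construction assigns one state to each remainder
Number of remainders = 4

4


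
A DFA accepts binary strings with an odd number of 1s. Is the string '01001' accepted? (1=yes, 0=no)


DFA has 2 states: q_even (start, accept=no) and q_odd
Processing string '01001' character by character:
  Position 0: read '0', 1-count=0 -> q_even (no change)
  Position 1: read '1', 1-count=1 -> q_odd
  Position 2: read '0', 1-count=1 -> q_odd (no change)
  Position 3: read '0', 1-count=1 -> q_odd (no change)
  Position 4: read '1', 1-count=2 -> q_even
Final state: q_even, total 1s = 2 (even); the DFA requires an odd count -> reject

0


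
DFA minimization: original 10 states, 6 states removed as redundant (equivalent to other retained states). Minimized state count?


Original DFA: 10 states
Redundant states removed: 6
Minimized states = original - removed
= 10 - 6
= 4

4


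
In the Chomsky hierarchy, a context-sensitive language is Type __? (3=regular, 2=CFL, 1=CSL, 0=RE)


Chomsky hierarchy levels:
  Type 3: Regular (DFA/NFA/regex)
  Type 2: Context-free (PDA)
  Type 1: Context-sensitive
  Type 0: Recursively enumerable (TM)
'context-sensitive' corresponds to Type 1

1


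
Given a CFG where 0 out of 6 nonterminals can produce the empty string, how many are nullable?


Nonterminals: {S, A, B, C, D, E}
A nonterminal is nullable if it can derive epsilon
Counting nullable nonterminals: 0
Total nullable = 0

0


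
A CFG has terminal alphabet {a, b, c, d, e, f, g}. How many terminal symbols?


Terminal symbols: a, b, c, d, e, f, g
Counting each: a (#1), b (#2), c (#3), d (#4), e (#5), f (#6), g (#7)
Total = 7

7


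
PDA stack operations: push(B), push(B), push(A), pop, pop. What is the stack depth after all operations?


Tracing stack operations:
  push(B) -> stack = [B], depth=1
  push(B) -> stack = [B,B], depth=2
  push(A) -> stack = [B,B,A], depth=3
  pop -> removed A, stack = [B,B], depth=2
  pop -> removed B, stack = [B], depth=1
Final depth = 1

1


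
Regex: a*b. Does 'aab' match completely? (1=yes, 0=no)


Pattern: a*b
String: 'aab'
Pattern requires: zero or more 'a's followed by exactly one 'b'
Found 2 leading 'a's
Remaining: 'b'
Remaining is exactly 'b' -> match
Result: 1

1


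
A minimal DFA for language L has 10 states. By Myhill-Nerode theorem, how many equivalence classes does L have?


Myhill-Nerode theorem:
Number of equivalence classes = number of states in minimal DFA
Minimal DFA states = 10
Therefore equivalence classes = 10

10


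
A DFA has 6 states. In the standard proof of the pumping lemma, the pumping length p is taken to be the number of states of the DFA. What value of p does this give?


Pumping lemma for regular languages (standard proof):
Take p = |Q|, the number of DFA states.
Any string of length >= |Q| passes through |Q|+1 states while reading its first |Q| symbols,
so by pigeonhole some state repeats, giving the loop that can be pumped.
Here |Q| = 6
Therefore the proof uses p = 6

6


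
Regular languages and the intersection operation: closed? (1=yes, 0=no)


Regular languages are closed under all standard operations:
- Union: Yes (product construction)
- Intersection: Yes (product construction)
- Complement: Yes (swap accept/reject)
- Concatenation: Yes (NFA construction)
Operation: intersection -> Closed

1


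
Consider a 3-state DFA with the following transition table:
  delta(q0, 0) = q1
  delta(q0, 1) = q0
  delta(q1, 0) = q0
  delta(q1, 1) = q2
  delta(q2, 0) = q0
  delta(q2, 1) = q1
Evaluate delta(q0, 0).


Looking up transition function:
delta(q0, 0) in the table
Row: q0, Column: 0
Result: q1

q1


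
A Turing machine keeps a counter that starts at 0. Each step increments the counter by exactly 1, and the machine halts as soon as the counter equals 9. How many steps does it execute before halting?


Counter starts at 0. Counting sequence:
  Step 1: counter = 1
  Step 2: counter = 2
  Step 3: counter = 3
  Step 4: counter = 4
  Step 5: counter = 5
  Step 6: counter = 6
  ...
  Step 9: counter = 9
Counter reached 9 -> halt
Total steps = 9

9


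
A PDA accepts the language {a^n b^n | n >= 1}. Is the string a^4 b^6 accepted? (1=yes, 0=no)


Language requires equal numbers of a's and b's
PDA pushes for each 'a', pops for each 'b'
Number of a's = 4
Number of b's = 6
4 != 6 -> Reject

0


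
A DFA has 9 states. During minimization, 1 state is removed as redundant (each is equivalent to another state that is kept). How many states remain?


Original DFA: 9 states
Redundant states removed: 1
Minimized states = original - removed
= 9 - 1
= 8

8


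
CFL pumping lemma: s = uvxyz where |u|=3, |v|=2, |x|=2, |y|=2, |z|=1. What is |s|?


|s| = |u| + |v| + |x| + |y| + |z|
= 3 + 2 + 2 + 2 + 1
= 5 + 2 + 3
= 7 + 3
= 10

10


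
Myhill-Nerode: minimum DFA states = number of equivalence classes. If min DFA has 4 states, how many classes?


Myhill-Nerode theorem:
Number of equivalence classes = number of states in minimal DFA
Minimal DFA states = 4
Therefore equivalence classes = 4

4


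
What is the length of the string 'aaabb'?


String: 'aaabb'
Counting characters:
  'a' appears 3 time(s)
  'b' appears 2 time(s)
Total length = 3 + 2 = 5

5


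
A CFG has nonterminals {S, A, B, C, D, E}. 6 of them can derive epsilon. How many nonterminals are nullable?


Nonterminals: {S, A, B, C, D, E}
A nonterminal is nullable if it can derive epsilon
Counting nullable nonterminals: 6
Total nullable = 6

6


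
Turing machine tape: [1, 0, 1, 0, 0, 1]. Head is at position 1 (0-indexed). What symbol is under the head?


Tape: [1, 0, 1, 0, 0, 1]
Positions: 0 1 2 3 4 5
Values:    1 0 1 0 0 1
Head at position 1
tape[1] = 0

0


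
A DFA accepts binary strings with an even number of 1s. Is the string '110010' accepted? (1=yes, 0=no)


DFA has 2 states: q_even (start, accept=yes) and q_odd
Processing string '110010' character by character:
  Position 0: read '1', 1-count=1 -> q_odd
  Position 1: read '1', 1-count=2 -> q_even
  Position 2: read '0', 1-count=2 -> q_even (no change)
  Position 3: read '0', 1-count=2 -> q_even (no change)
  Position 4: read '1', 1-count=3 -> q_odd
  Position 5: read '0', 1-count=3 -> q_odd (no change)
Final state: q_odd, total 1s = 3 (odd); the DFA requires an even count -> reject

0


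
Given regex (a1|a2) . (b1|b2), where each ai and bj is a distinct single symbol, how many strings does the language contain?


First group: 2 alternatives
Second group: 2 alternatives
Concatenation: each choice from group 1 pairs with each from group 2
Total = 2 x 2 = 4

4


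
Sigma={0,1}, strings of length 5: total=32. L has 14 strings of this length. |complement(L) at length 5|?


Alphabet: {0,1}
String length: 5
Total strings of length 5 = 2^5 = 32
Strings in L = 14
Complement = total - |L|
= 32 - 14
= 18

18


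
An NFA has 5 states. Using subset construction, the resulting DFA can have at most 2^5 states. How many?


NFA has 5 states
Subset construction: each DFA state = subset of NFA states
Maximum subsets = 2^5
2^5 = 32

32


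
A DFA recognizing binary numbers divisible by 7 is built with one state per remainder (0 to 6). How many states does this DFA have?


Divisibility by 7 is tracked via the remainder mod 7: 0, 1, ..., 6
The construction assigns one state to each remainder
Number of remainders = 7

7


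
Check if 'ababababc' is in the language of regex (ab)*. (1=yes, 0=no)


Pattern: (ab)*
String: 'ababababc'
Pattern requires: zero or more repetitions of 'ab'
Length 9 is odd -> cannot be (ab)* -> no match
Result: 0

0


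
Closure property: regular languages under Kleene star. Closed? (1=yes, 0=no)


Regular languages are closed under:
- Union (DFA product construction)
- Intersection (DFA product construction)
- Complement (swap accept/reject states)
- Concatenation (NFA construction)
- Kleene star (NFA construction)
Kleene star is in this list
Therefore: closed

1


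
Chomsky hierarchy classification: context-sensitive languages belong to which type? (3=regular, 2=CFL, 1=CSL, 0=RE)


Chomsky hierarchy levels:
  Type 3: Regular (DFA/NFA/regex)
  Type 2: Context-free (PDA)
  Type 1: Context-sensitive
  Type 0: Recursively enumerable (TM)
'context-sensitive' corresponds to Type 1

1


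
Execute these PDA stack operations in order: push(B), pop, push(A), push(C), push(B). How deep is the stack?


Tracing stack operations:
  push(B) -> stack = [B], depth=1
  pop -> removed B, stack = [], depth=0
  push(A) -> stack = [A], depth=1
  push(C) -> stack = [A,C], depth=2
  push(B) -> stack = [A,C,B], depth=3
Final depth = 3

3


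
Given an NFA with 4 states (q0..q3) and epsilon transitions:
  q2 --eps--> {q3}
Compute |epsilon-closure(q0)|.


Starting from q0
Initialize closure = {q0}
q0 has no outgoing epsilon transitions -> nothing to add
Final closure: {q0}
Size = 1

1


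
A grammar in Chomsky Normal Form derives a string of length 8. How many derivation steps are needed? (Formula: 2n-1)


Chomsky Normal Form derivation:
String length n = 8
Each step either:
  - Splits a nonterminal into two (n-1 such steps)
  - Converts a nonterminal to terminal (n such steps)
Total = (n-1) + n = 2n - 1
= 2(8) - 1
= 16 - 1
= 15

15


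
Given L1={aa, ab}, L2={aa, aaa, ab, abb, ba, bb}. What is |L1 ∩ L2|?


L1 = {aa, ab}
L2 = {aa, aaa, ab, abb, ba, bb}
Checking each string in L1 against L2:
  'aa': in L2? Yes
  'ab': in L2? Yes
Intersection = {aa, ab}
|L1 ∩ L2| = 2

2


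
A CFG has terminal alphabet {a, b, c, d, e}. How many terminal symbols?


Terminal symbols: a, b, c, d, e
Counting each: a (#1), b (#2), c (#3), d (#4), e (#5)
Total = 5

5


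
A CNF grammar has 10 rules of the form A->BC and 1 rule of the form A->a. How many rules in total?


CNF allows two rule forms:
  A -> BC (binary): 10 rules
  A -> a (terminal): 1 rule
Total = 10 + 1 = 11

11


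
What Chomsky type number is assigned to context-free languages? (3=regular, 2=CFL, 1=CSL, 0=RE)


Chomsky hierarchy levels:
  Type 3: Regular (DFA/NFA/regex)
  Type 2: Context-free (PDA)
  Type 1: Context-sensitive
  Type 0: Recursively enumerable (TM)
'context-free' corresponds to Type 2

2


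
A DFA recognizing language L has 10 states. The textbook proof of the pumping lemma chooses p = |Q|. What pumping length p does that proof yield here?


Pumping lemma for regular languages (standard proof):
Take p = |Q|, the number of DFA states.
Any string of length >= |Q| passes through |Q|+1 states while reading its first |Q| symbols,
so by pigeonhole some state repeats, giving the loop that can be pumped.
Here |Q| = 10
Therefore the proof uses p = 10

10


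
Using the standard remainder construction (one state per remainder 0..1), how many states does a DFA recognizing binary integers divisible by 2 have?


Divisibility by 2 is tracked via the remainder mod 2: 0, 1, ..., 1
The construction assigns one state to each remainder
Number of remainders = 2

2


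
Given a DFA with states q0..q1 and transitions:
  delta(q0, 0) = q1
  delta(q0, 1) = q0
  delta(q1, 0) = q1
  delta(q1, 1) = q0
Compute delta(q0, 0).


Looking up transition function:
delta(q0, 0) in the table
Row: q0, Column: 0
Result: q1

q1


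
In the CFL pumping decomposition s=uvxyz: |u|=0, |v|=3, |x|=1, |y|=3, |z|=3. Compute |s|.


|s| = |u| + |v| + |x| + |y| + |z|
= 0 + 3 + 1 + 3 + 3
= 3 + 1 + 6
= 4 + 6
= 10

10


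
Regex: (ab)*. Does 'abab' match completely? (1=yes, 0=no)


Pattern: (ab)*
String: 'abab'
Pattern requires: zero or more repetitions of 'ab'
Pairs: ['ab', 'ab']
All pairs are 'ab'? Yes
Result: 1

1


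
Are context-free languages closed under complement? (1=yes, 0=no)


CFL closure properties:
  Closed under: union, concatenation, Kleene star
  NOT closed under: intersection, complement
Operation 'complement' is in not-closed list -> No (not closed)

0


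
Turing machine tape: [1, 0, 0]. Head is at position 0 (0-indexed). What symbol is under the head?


Tape: [1, 0, 0]
Positions: 0 1 2
Values:    1 0 0
Head at position 0
tape[0] = 1

1


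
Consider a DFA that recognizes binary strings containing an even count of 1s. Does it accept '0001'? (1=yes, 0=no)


DFA has 2 states: q_even (start, accept=yes) and q_odd
Processing string '0001' character by character:
  Position 0: read '0', 1-count=0 -> q_even (no change)
  Position 1: read '0', 1-count=0 -> q_even (no change)
  Position 2: read '0', 1-count=0 -> q_even (no change)
  Position 3: read '1', 1-count=1 -> q_odd
Final state: q_odd, total 1s = 1 (odd); the DFA requires an even count -> reject

0


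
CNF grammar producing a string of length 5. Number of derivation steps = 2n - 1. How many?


Chomsky Normal Form derivation:
String length n = 5
Each step either:
  - Splits a nonterminal into two (n-1 such steps)
  - Converts a nonterminal to terminal (n such steps)
Total = (n-1) + n = 2n - 1
= 2(5) - 1
= 10 - 1
= 9

9


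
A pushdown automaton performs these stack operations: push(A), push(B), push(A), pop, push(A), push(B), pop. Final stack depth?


Tracing stack operations:
  push(A) -> stack = [A], depth=1
  push(B) -> stack = [A,B], depth=2
  push(A) -> stack = [A,B,A], depth=3
  pop -> removed A, stack = [A,B], depth=2
  push(A) -> stack = [A,B,A], depth=3
  push(B) -> stack = [A,B,A,B], depth=4
  pop -> removed B, stack = [A,B,A], depth=3
Final depth = 3

3


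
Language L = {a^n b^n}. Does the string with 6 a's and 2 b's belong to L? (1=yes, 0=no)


Language requires equal numbers of a's and b's
PDA pushes for each 'a', pops for each 'b'
Number of a's = 6
Number of b's = 2
6 != 2 -> Reject

0


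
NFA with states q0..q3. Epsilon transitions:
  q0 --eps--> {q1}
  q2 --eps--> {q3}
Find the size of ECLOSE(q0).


Starting from q0
Initialize closure = {q0}
Follow epsilon from q0 -> add q1
Final closure: {q0, q1}
Size = 2

2


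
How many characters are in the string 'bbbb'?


String: 'bbbb'
Counting characters:
  'b' appears 4 time(s)
Total length = 0 + 4 = 4

4


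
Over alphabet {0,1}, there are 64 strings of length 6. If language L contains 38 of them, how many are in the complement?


Alphabet: {0,1}
String length: 6
Total strings of length 6 = 2^6 = 64
Strings in L = 38
Complement = total - |L|
= 64 - 38
= 26

26


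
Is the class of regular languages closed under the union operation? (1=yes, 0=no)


Regular languages are closed under:
- Union (DFA product construction)
- Intersection (DFA product construction)
- Complement (swap accept/reject states)
- Concatenation (NFA construction)
- Kleene star (NFA construction)
union is in this list
Therefore: closed

1


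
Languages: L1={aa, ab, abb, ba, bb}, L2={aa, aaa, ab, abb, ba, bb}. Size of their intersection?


L1 = {aa, ab, abb, ba, bb}
L2 = {aa, aaa, ab, abb, ba, bb}
Checking each string in L1 against L2:
  'aa': in L2? Yes
  'ab': in L2? Yes
  'abb': in L2? Yes
  'ba': in L2? Yes
  'bb': in L2? Yes
Intersection = {aa, ab, abb, ba, bb}
|L1 ∩ L2| = 5

5


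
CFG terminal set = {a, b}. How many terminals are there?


Terminal symbols: a, b
Counting each: a (#1), b (#2)
Total = 2

2


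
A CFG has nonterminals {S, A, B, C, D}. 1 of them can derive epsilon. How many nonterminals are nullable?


Nonterminals: {S, A, B, C, D}
A nonterminal is nullable if it can derive epsilon
Counting nullable nonterminals: 1
Total nullable = 1

1


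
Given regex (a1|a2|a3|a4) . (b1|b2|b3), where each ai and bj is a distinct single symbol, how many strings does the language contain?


First group: 4 alternatives
Second group: 3 alternatives
Concatenation: each choice from group 1 pairs with each from group 2
Total = 4 x 3 = 12

12


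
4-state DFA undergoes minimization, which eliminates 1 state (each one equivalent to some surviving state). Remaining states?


Original DFA: 4 states
Redundant states removed: 1
Minimized states = original - removed
= 4 - 1
= 3

3


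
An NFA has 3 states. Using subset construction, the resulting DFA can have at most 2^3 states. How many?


NFA has 3 states
Subset construction: each DFA state = subset of NFA states
Maximum subsets = 2^3
2^3 = 8

8


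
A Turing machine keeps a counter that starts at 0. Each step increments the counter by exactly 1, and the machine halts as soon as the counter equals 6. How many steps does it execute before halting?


Counter starts at 0. Counting sequence:
  Step 1: counter = 1
  Step 2: counter = 2
  Step 3: counter = 3
  Step 4: counter = 4
  Step 5: counter = 5
  Step 6: counter = 6
Counter reached 6 -> halt
Total steps = 6

6


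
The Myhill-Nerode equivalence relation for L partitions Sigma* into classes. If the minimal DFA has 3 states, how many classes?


Myhill-Nerode theorem:
Number of equivalence classes = number of states in minimal DFA
Minimal DFA states = 3
Therefore equivalence classes = 3

3


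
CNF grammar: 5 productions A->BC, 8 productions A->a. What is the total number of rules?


CNF allows two rule forms:
  A -> BC (binary): 5 rules
  A -> a (terminal): 8 rules
Total = 5 + 8 = 13

13


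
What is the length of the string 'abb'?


String: 'abb'
Counting characters:
  'a' appears 1 time(s)
  'b' appears 2 time(s)
Total length = 1 + 2 = 3

3


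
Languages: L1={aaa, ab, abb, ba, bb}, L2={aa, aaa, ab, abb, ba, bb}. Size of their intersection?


L1 = {aaa, ab, abb, ba, bb}
L2 = {aa, aaa, ab, abb, ba, bb}
Checking each string in L1 against L2:
  'aaa': in L2? Yes
  'ab': in L2? Yes
  'abb': in L2? Yes
  'ba': in L2? Yes
  'bb': in L2? Yes
Intersection = {aaa, ab, abb, ba, bb}
|L1 ∩ L2| = 5

5


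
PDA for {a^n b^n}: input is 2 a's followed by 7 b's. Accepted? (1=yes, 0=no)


Language requires equal numbers of a's and b's
PDA pushes for each 'a', pops for each 'b'
Number of a's = 2
Number of b's = 7
2 != 7 -> Reject

0


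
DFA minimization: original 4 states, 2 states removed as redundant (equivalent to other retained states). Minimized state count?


Original DFA: 4 states
Redundant states removed: 2
Minimized states = original - removed
= 4 - 2
= 2

2


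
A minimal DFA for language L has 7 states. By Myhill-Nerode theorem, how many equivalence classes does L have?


Myhill-Nerode theorem:
Number of equivalence classes = number of states in minimal DFA
Minimal DFA states = 7
Therefore equivalence classes = 7

7


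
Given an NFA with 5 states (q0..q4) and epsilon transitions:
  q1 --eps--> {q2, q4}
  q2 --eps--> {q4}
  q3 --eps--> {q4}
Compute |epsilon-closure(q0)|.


Starting from q0
Initialize closure = {q0}
q0 has no outgoing epsilon transitions -> nothing to add
Final closure: {q0}
Size = 1

1


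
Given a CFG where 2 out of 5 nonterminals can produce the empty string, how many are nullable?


Nonterminals: {S, A, B, C, D}
A nonterminal is nullable if it can derive epsilon
Counting nullable nonterminals: 2
Total nullable = 2

2


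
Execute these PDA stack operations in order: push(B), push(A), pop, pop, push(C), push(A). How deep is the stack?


Tracing stack operations:
  push(B) -> stack = [B], depth=1
  push(A) -> stack = [B,A], depth=2
  pop -> removed A, stack = [B], depth=1
  pop -> removed B, stack = [], depth=0
  push(C) -> stack = [C], depth=1
  push(A) -> stack = [C,A], depth=2
Final depth = 2

2


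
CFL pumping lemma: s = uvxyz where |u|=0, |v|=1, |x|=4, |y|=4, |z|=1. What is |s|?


|s| = |u| + |v| + |x| + |y| + |z|
= 0 + 1 + 4 + 4 + 1
= 1 + 4 + 5
= 5 + 5
= 10

10


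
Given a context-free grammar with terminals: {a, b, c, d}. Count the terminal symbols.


Terminal symbols: a, b, c, d
Counting each: a (#1), b (#2), c (#3), d (#4)
Total = 4

4


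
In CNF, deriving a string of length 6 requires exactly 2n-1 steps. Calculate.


Chomsky Normal Form derivation:
String length n = 6
Each step either:
  - Splits a nonterminal into two (n-1 such steps)
  - Converts a nonterminal to terminal (n such steps)
Total = (n-1) + n = 2n - 1
= 2(6) - 1
= 12 - 1
= 11

11


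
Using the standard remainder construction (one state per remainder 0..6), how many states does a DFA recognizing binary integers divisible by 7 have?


Divisibility by 7 is tracked via the remainder mod 7: 0, 1, ..., 6
The construction assigns one state to each remainder
Number of remainders = 7

7


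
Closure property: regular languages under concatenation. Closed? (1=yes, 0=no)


Regular languages are closed under:
- Union (DFA product construction)
- Intersection (DFA product construction)
- Complement (swap accept/reject states)
- Concatenation (NFA construction)
- Kleene star (NFA construction)
concatenation is in this list
Therefore: closed

1


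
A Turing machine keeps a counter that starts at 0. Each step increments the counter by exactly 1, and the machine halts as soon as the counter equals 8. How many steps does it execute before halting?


Counter starts at 0. Counting sequence:
  Step 1: counter = 1
  Step 2: counter = 2
  Step 3: counter = 3
  Step 4: counter = 4
  Step 5: counter = 5
  Step 6: counter = 6
  Step 7: counter = 7
  Step 8: counter = 8
Counter reached 8 -> halt
Total steps = 8

8


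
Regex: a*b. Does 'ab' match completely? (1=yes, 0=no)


Pattern: a*b
String: 'ab'
Pattern requires: zero or more 'a's followed by exactly one 'b'
Found 1 leading 'a's
Remaining: 'b'
Remaining is exactly 'b' -> match
Result: 1

1


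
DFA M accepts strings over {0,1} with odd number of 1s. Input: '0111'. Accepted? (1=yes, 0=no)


DFA has 2 states: q_even (start, accept=no) and q_odd
Processing string '0111' character by character:
  Position 0: read '0', 1-count=0 -> q_even (no change)
  Position 1: read '1', 1-count=1 -> q_odd
  Position 2: read '1', 1-count=2 -> q_even
  Position 3: read '1', 1-count=3 -> q_odd
Final state: q_odd, total 1s = 3 (odd); the DFA requires an odd count -> accept

1


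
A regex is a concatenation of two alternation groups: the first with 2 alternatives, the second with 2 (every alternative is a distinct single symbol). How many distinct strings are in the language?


First group: 2 alternatives
Second group: 2 alternatives
Concatenation: each choice from group 1 pairs with each from group 2
Total = 2 x 2 = 4

4


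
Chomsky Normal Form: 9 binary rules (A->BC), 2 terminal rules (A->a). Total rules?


CNF allows two rule forms:
  A -> BC (binary): 9 rules
  A -> a (terminal): 2 rules
Total = 9 + 2 = 11

11


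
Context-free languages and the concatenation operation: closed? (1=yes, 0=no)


CFL closure properties:
  Closed under: union, concatenation, Kleene star
  NOT closed under: intersection, complement
Operation 'concatenation' is in closed list -> Yes (closed)

1


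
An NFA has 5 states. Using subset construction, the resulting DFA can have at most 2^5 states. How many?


NFA has 5 states
Subset construction: each DFA state = subset of NFA states
Maximum subsets = 2^5
2^5 = 32

32


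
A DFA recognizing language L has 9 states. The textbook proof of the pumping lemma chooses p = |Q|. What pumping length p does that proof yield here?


Pumping lemma for regular languages (standard proof):
Take p = |Q|, the number of DFA states.
Any string of length >= |Q| passes through |Q|+1 states while reading its first |Q| symbols,
so by pigeonhole some state repeats, giving the loop that can be pumped.
Here |Q| = 9
Therefore the proof uses p = 9

9


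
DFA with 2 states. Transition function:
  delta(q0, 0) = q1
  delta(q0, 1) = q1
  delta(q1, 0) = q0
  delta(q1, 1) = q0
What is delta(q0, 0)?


Looking up transition function:
delta(q0, 0) in the table
Row: q0, Column: 0
Result: q1

q1


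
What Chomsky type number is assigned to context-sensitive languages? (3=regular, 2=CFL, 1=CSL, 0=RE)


Chomsky hierarchy levels:
  Type 3: Regular (DFA/NFA/regex)
  Type 2: Context-free (PDA)
  Type 1: Context-sensitive
  Type 0: Recursively enumerable (TM)
'context-sensitive' corresponds to Type 1

1


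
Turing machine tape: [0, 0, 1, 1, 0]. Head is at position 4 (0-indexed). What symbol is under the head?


Tape: [0, 0, 1, 1, 0]
Positions: 0 1 2 3 4
Values:    0 0 1 1 0
Head at position 4
tape[4] = 0

0


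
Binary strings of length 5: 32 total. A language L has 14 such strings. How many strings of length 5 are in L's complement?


Alphabet: {0,1}
String length: 5
Total strings of length 5 = 2^5 = 32
Strings in L = 14
Complement = total - |L|
= 32 - 14
= 18

18


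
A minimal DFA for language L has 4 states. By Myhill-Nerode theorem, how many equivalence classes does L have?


Myhill-Nerode theorem:
Number of equivalence classes = number of states in minimal DFA
Minimal DFA states = 4
Therefore equivalence classes = 4

4


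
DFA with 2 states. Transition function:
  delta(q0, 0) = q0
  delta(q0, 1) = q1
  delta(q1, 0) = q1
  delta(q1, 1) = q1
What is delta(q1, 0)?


Looking up transition function:
delta(q1, 0) in the table
Row: q1, Column: 0
Result: q1

q1


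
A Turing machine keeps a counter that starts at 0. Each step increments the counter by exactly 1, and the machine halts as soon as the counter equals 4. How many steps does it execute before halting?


Counter starts at 0. Counting sequence:
  Step 1: counter = 1
  Step 2: counter = 2
  Step 3: counter = 3
  Step 4: counter = 4
Counter reached 4 -> halt
Total steps = 4

4


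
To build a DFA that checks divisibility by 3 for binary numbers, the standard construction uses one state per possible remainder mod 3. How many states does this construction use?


Divisibility by 3 is tracked via the remainder mod 3: 0, 1, ..., 2
The construction assigns one state to each remainder
Number of remainders = 3

3


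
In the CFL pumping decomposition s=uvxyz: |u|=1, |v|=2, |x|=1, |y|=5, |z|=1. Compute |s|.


|s| = |u| + |v| + |x| + |y| + |z|
= 1 + 2 + 1 + 5 + 1
= 3 + 1 + 6
= 4 + 6
= 10

10


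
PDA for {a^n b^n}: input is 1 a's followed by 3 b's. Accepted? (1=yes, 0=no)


Language requires equal numbers of a's and b's
PDA pushes for each 'a', pops for each 'b'
Number of a's = 1
Number of b's = 3
1 != 3 -> Reject

0


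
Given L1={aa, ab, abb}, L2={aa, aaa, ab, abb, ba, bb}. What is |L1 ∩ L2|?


L1 = {aa, ab, abb}
L2 = {aa, aaa, ab, abb, ba, bb}
Checking each string in L1 against L2:
  'aa': in L2? Yes
  'ab': in L2? Yes
  'abb': in L2? Yes
Intersection = {aa, ab, abb}
|L1 ∩ L2| = 3

3


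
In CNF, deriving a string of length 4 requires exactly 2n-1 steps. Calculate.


Chomsky Normal Form derivation:
String length n = 4
Each step either:
  - Splits a nonterminal into two (n-1 such steps)
  - Converts a nonterminal to terminal (n such steps)
Total = (n-1) + n = 2n - 1
= 2(4) - 1
= 8 - 1
= 7

7


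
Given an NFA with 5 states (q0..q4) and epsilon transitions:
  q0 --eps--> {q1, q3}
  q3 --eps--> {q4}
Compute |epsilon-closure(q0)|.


Starting from q0
Initialize closure = {q0}
Follow epsilon from q0 -> add q1
Follow epsilon from q0 -> add q3
Follow epsilon from q3 -> add q4
Final closure: {q0, q1, q3, q4}
Size = 4

4


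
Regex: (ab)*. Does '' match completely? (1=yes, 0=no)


Pattern: (ab)*
String: ''
Pattern requires: zero or more repetitions of 'ab'
Pairs: []
All pairs are 'ab'? Yes
Result: 1

1


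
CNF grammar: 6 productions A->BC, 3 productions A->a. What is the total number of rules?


CNF allows two rule forms:
  A -> BC (binary): 6 rules
  A -> a (terminal): 3 rules
Total = 6 + 3 = 9

9


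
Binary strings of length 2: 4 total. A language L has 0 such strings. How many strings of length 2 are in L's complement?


Alphabet: {0,1}
String length: 2
Total strings of length 2 = 2^2 = 4
Strings in L = 0
Complement = total - |L|
= 4 - 0
= 4

4


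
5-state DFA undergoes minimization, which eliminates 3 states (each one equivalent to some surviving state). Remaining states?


Original DFA: 5 states
Redundant states removed: 3
Minimized states = original - removed
= 5 - 3
= 2

2


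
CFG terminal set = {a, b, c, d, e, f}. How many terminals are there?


Terminal symbols: a, b, c, d, e, f
Counting each: a (#1), b (#2), c (#3), d (#4), e (#5), f (#6)
Total = 6

6


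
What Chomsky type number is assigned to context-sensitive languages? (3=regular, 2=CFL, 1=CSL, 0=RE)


Chomsky hierarchy levels:
  Type 3: Regular (DFA/NFA/regex)
  Type 2: Context-free (PDA)
  Type 1: Context-sensitive
  Type 0: Recursively enumerable (TM)
'context-sensitive' corresponds to Type 1

1


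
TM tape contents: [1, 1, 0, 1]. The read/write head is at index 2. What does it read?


Tape: [1, 1, 0, 1]
Positions: 0 1 2 3
Values:    1 1 0 1
Head at position 2
tape[2] = 0

0


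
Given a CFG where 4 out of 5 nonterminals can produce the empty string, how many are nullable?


Nonterminals: {S, A, B, C, D}
A nonterminal is nullable if it can derive epsilon
Counting nullable nonterminals: 4
Total nullable = 4

4


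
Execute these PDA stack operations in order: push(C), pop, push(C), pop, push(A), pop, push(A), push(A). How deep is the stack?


Tracing stack operations:
  push(C) -> stack = [C], depth=1
  pop -> removed C, stack = [], depth=0
  push(C) -> stack = [C], depth=1
  pop -> removed C, stack = [], depth=0
  push(A) -> stack = [A], depth=1
  pop -> removed A, stack = [], depth=0
  push(A) -> stack = [A], depth=1
  push(A) -> stack = [A,A], depth=2
Final depth = 2

2


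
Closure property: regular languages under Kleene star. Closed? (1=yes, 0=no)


Regular languages are closed under:
- Union (DFA product construction)
- Intersection (DFA product construction)
- Complement (swap accept/reject states)
- Concatenation (NFA construction)
- Kleene star (NFA construction)
Kleene star is in this list
Therefore: closed

1


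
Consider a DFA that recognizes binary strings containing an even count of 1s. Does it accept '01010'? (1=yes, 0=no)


DFA has 2 states: q_even (start, accept=yes) and q_odd
Processing string '01010' character by character:
  Position 0: read '0', 1-count=0 -> q_even (no change)
  Position 1: read '1', 1-count=1 -> q_odd
  Position 2: read '0', 1-count=1 -> q_odd (no change)
  Position 3: read '1', 1-count=2 -> q_even
  Position 4: read '0', 1-count=2 -> q_even (no change)
Final state: q_even, total 1s = 2 (even); the DFA requires an even count -> accept

1


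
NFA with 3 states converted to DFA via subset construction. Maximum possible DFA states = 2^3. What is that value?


NFA has 3 states
Subset construction: each DFA state = subset of NFA states
Maximum subsets = 2^3
2^3 = 8

8


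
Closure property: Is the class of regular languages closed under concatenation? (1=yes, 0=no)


Regular languages are closed under all standard operations:
- Union: Yes (product construction)
- Intersection: Yes (product construction)
- Complement: Yes (swap accept/reject)
- Concatenation: Yes (NFA construction)
Operation: concatenation -> Closed

1


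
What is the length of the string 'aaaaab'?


String: 'aaaaab'
Counting characters:
  'a' appears 5 time(s)
  'b' appears 1 time(s)
Total length = 5 + 1 = 6

6


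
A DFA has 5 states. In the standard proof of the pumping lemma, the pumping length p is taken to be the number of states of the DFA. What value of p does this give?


Pumping lemma for regular languages (standard proof):
Take p = |Q|, the number of DFA states.
Any string of length >= |Q| passes through |Q|+1 states while reading its first |Q| symbols,
so by pigeonhole some state repeats, giving the loop that can be pumped.
Here |Q| = 5
Therefore the proof uses p = 5

5


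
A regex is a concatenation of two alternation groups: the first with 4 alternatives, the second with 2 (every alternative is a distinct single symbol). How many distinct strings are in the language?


First group: 4 alternatives
Second group: 2 alternatives
Concatenation: each choice from group 1 pairs with each from group 2
Total = 4 x 2 = 8

8


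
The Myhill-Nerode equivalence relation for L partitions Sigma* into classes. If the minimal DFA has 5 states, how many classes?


Myhill-Nerode theorem:
Number of equivalence classes = number of states in minimal DFA
Minimal DFA states = 5
Therefore equivalence classes = 5

5


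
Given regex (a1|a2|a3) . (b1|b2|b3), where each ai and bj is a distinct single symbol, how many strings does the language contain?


First group: 3 alternatives
Second group: 3 alternatives
Concatenation: each choice from group 1 pairs with each from group 2
Total = 3 x 3 = 9

9


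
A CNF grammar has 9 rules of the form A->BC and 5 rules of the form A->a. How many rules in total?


CNF allows two rule forms:
  A -> BC (binary): 9 rules
  A -> a (terminal): 5 rules
Total = 9 + 5 = 14

14


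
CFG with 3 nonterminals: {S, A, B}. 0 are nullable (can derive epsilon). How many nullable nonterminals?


Nonterminals: {S, A, B}
A nonterminal is nullable if it can derive epsilon
Counting nullable nonterminals: 0
Total nullable = 0

0


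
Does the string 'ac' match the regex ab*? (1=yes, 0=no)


Pattern: ab*
String: 'ac'
Pattern requires: exactly one 'a' followed by zero or more 'b's
First char is 'a' -> OK
Rest 'c': all b's? No
Result: 0

0


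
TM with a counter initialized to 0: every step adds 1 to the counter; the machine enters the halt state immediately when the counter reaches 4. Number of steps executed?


Counter starts at 0. Counting sequence:
  Step 1: counter = 1
  Step 2: counter = 2
  Step 3: counter = 3
  Step 4: counter = 4
Counter reached 4 -> halt
Total steps = 4

4


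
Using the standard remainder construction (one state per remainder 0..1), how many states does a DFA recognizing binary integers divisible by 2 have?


Divisibility by 2 is tracked via the remainder mod 2: 0, 1, ..., 1
The construction assigns one state to each remainder
Number of remainders = 2

2
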